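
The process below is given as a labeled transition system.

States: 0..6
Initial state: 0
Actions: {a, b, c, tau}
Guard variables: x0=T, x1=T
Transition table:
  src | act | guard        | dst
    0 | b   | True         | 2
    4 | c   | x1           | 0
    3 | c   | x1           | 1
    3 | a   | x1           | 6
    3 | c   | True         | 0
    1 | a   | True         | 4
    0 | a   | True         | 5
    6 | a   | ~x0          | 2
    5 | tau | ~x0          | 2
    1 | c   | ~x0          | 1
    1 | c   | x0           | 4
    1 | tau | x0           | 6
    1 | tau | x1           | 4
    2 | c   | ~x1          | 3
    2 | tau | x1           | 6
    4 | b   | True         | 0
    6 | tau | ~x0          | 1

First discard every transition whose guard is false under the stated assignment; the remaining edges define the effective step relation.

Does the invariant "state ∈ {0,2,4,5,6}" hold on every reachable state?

Inv-set: {0,2,4,5,6}
Reachable = {0,2,5,6}
  0: ✓
  2: ✓
  5: ✓
  6: ✓

Answer: INVARIANT HOLDS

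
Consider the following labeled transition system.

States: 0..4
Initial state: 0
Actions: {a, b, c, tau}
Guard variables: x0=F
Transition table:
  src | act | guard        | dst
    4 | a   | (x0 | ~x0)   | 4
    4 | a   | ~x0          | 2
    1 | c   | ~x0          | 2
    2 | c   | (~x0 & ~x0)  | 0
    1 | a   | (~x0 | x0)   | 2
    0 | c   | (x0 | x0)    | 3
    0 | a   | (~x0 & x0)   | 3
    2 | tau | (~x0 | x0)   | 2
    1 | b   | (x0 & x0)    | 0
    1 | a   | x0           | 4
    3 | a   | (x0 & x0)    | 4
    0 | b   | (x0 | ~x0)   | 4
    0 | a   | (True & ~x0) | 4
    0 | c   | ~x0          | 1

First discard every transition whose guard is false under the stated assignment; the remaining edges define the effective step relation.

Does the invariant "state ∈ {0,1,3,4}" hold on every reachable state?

Answer: INVARIANT VIOLATED at state 2

Analysis:
Safe = {0,1,3,4}
R = {0,1,2,4}
  0: safe
  1: safe
  2: outside
  4: safe
witness against invariant: b·a → 2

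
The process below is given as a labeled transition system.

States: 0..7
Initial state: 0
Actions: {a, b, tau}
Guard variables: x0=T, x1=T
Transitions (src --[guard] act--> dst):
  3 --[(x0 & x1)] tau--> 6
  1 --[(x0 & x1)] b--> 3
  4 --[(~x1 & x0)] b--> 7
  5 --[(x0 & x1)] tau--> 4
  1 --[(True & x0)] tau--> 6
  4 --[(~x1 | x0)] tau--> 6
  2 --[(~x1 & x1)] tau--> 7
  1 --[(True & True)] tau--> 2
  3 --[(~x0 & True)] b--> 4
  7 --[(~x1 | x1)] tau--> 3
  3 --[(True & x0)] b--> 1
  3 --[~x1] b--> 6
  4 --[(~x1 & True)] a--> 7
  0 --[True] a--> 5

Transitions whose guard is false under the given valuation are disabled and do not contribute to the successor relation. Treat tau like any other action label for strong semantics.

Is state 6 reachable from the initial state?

Answer: REACHABLE

Working:
9 transition(s) survive guard evaluation.
L0 = {0}
L1 = {5}  total {0,5}
L2 = {4}  total {0,4,5}
L3 = {6}  total {0,4,5,6}
Reachable = {0,4,5,6}
Path to 6: a·tau·tau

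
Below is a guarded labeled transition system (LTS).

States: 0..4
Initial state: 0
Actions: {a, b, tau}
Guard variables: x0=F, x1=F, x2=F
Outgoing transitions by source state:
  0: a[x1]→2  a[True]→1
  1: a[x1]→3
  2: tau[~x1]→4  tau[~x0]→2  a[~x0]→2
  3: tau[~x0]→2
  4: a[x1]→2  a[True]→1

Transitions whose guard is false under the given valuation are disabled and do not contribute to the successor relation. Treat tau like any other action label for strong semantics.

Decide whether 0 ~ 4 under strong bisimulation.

Answer: BISIMILAR

Analysis:
Compute ~ classes (split until stable):
  π0 = {{0,1,2,3,4}}
  π1 = {{0,4},{1},{2},{3}}
stable after 2 split(s): 4 block(s)
0∈{0,4}, 4∈{0,4}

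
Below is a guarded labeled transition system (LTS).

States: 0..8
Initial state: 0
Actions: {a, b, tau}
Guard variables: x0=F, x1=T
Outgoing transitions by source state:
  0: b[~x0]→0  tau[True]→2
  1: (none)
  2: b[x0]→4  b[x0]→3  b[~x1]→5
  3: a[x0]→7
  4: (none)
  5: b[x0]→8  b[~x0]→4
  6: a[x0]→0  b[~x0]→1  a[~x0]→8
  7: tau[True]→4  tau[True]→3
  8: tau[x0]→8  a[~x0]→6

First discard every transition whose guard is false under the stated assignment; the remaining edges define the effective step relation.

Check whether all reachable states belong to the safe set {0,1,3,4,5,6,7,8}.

Answer: INVARIANT VIOLATED at state 2

Working:
Inv-set: {0,1,3,4,5,6,7,8}
Reach set: {0,2}
  0: safe
  2: ✗ unsafe
counterexample path to 2: tau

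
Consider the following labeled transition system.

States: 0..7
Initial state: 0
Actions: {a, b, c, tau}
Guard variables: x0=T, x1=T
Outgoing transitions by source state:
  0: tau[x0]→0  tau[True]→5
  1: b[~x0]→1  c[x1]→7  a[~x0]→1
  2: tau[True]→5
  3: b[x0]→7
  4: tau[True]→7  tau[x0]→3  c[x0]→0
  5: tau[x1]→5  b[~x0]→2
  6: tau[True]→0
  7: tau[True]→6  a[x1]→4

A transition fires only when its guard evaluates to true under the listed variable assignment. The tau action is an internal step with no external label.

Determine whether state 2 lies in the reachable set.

Answer: UNREACHABLE

Working:
Guard filter leaves 12 enabled edge(s).
depth 0: {0}
depth 1: {5}  now seen {0,5}
Reach set: {0,5}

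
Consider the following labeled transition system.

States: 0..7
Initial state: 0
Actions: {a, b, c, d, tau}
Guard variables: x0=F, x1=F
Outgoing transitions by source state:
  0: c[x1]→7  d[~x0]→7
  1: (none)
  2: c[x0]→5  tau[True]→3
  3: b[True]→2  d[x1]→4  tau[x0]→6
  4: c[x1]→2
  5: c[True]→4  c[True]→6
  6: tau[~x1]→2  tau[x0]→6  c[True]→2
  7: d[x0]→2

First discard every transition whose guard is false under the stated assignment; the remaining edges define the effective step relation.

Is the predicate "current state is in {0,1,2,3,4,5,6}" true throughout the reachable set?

Answer: INVARIANT VIOLATED at state 7

Trace:
Safe = {0,1,2,3,4,5,6}
Reach set: {0,7}
  0: ✓
  7: VIOLATES
witness against invariant: d → 7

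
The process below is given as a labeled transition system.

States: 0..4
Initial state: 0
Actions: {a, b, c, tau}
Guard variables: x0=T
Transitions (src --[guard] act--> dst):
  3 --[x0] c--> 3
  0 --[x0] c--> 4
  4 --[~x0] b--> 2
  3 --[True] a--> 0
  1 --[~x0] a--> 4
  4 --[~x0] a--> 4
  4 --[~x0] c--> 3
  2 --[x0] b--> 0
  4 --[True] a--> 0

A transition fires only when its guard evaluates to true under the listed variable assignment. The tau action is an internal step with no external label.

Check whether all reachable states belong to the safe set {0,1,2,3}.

Answer: INVARIANT VIOLATED at state 4

Trace:
Inv-set: {0,1,2,3}
Reachable = {0,4}
  0: ok
  4: ✗ unsafe
witness against invariant: c → 4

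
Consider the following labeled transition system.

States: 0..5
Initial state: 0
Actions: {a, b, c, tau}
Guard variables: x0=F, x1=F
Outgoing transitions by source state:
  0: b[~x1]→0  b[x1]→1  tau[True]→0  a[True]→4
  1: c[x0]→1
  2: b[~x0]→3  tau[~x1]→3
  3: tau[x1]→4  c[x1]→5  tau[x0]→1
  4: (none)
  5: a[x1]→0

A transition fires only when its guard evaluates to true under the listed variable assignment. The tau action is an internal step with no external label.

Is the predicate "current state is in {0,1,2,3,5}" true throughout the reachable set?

Answer: INVARIANT VIOLATED at state 4

Working:
Safe = {0,1,2,3,5}
Reach set: {0,4}
  0: ok
  4: VIOLATES
witness against invariant: a → 4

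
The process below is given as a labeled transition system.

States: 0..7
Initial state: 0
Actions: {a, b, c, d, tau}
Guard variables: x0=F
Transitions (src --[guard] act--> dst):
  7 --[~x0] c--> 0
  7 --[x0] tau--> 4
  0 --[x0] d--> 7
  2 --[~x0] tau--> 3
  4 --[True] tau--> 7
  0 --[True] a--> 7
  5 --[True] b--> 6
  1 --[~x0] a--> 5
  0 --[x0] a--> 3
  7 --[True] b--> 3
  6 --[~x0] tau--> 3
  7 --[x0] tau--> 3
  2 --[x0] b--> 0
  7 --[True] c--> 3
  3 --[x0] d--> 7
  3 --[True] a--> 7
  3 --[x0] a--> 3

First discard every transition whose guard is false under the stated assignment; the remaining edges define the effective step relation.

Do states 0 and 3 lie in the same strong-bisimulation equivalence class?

Answer: BISIMILAR

Working:
Bisimulation quotient by refinement:
  π0 = {{0,1,2,3,4,5,6,7}}
  π1 = {{0,1,3},{2,4,6},{5},{7}}
  π2 = {{0,3},{1},{2,6},{4},{5},{7}}
6 equivalence class(es) (converged in 3)
[0]={0,3}  [3]={0,3}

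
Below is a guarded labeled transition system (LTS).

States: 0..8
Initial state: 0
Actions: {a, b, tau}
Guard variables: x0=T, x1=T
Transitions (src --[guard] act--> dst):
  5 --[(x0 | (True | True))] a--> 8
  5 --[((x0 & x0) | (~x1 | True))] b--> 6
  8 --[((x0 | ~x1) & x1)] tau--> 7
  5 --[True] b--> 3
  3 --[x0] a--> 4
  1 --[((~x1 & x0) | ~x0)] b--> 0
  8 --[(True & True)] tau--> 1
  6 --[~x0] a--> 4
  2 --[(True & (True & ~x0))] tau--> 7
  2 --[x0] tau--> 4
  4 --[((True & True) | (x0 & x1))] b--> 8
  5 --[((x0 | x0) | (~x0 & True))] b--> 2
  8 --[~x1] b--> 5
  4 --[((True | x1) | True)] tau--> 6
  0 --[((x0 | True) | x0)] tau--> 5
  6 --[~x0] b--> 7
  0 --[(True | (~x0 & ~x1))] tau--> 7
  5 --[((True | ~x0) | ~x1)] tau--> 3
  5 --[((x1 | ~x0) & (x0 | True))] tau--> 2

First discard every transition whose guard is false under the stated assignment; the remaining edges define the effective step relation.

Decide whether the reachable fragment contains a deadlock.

R = {0,1,2,3,4,5,6,7,8}
  0: tau→5  tau→7  [deg 2]
  1: ∅  [no exit]
  2: tau→4  [deg 1]
  3: a→4  [deg 1]
  4: b→8  tau→6  [deg 2]
  5: a→8  b→2  b→3  b→6  tau→2  tau→3  [deg 6]
  6: ∅  [no exit]
  7: ∅  [no exit]
  8: tau→1  tau→7  [deg 2]
trace reaching 1: tau·a·tau

Answer: DEADLOCK at state 1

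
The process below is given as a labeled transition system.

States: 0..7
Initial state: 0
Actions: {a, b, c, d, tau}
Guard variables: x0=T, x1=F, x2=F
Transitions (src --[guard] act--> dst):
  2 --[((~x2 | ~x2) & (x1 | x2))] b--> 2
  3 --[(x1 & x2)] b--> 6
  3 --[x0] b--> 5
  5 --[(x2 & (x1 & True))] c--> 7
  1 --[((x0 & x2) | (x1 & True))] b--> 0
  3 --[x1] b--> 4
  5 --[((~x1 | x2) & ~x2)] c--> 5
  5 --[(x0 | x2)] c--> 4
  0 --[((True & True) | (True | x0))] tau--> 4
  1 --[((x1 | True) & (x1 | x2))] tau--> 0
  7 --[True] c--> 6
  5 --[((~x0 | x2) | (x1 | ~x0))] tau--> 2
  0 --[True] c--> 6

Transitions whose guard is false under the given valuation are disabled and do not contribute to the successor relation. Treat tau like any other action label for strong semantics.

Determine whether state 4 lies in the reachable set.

Answer: REACHABLE

Trace:
Guard filter leaves 6 enabled edge(s).
depth 0: {0}
depth 1: {4,6}  total {0,4,6}
R = {0,4,6}
witness 4: tau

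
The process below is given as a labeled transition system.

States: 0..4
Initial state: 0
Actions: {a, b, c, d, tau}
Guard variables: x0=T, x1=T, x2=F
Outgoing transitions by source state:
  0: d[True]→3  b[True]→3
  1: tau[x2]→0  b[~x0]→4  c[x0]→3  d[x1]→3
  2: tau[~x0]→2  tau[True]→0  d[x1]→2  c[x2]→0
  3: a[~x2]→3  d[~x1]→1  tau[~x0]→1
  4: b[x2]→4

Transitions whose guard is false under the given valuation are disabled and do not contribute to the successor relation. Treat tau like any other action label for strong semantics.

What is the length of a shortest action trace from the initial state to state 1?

BFS to 1:
  Layer 0: {0}
  Layer 1: {3}
1 never appears.

Answer: UNREACHABLE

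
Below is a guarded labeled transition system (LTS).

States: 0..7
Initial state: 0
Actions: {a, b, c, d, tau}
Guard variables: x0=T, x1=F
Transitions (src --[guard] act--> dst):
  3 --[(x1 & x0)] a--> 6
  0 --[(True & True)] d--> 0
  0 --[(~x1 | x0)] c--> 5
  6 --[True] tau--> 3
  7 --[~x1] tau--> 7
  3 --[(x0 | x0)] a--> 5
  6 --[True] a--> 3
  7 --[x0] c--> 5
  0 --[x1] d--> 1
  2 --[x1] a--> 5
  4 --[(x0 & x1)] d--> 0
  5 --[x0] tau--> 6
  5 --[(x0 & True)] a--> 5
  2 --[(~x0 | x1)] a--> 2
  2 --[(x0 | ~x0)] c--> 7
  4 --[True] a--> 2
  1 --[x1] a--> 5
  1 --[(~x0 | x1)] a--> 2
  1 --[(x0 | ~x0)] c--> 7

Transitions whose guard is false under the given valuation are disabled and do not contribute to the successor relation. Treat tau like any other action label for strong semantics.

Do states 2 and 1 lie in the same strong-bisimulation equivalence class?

Answer: BISIMILAR

Analysis:
Bisimulation quotient by refinement:
  π0 = {{0,1,2,3,4,5,6,7}}
  π1 = {{0},{1,2},{3,4},{5,6},{7}}
  π2 = {{0},{1,2},{3},{4},{5},{6},{7}}
Fixed point at round 3; 7 class(es).
[2]={1,2}  [1]={1,2}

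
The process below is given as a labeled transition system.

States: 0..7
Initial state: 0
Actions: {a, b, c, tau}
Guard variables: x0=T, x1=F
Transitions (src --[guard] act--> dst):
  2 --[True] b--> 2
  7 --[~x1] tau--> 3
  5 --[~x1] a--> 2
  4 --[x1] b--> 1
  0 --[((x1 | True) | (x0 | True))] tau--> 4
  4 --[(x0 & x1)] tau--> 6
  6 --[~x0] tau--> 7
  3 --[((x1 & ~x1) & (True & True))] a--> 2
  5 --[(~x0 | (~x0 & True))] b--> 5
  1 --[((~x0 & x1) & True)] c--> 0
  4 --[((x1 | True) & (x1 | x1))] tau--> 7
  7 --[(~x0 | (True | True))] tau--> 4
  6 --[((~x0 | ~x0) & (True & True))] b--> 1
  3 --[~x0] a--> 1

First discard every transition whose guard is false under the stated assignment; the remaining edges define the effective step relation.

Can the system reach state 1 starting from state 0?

After dropping false guards: 5 live edges.
Layer 0: {0}
Layer 1: {4}  now seen {0,4}
Reachable = {0,4}

Answer: UNREACHABLE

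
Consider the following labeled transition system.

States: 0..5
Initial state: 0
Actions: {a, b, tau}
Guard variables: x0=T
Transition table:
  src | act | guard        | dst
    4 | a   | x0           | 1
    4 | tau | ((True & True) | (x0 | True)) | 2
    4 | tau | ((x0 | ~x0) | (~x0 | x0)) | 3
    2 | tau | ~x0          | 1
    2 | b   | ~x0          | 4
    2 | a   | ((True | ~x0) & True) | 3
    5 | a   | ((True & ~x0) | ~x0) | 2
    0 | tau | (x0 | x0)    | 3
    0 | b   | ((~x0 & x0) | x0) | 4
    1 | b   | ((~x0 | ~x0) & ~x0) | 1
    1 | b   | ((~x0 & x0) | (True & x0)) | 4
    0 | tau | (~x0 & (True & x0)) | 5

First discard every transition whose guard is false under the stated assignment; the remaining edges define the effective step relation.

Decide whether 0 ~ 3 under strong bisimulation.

Compute ~ classes (split until stable):
  round 0: {{0,1,2,3,4,5}}
  round 1: {{0},{1},{2},{3,5},{4}}
5 equivalence class(es) (converged in 2)
0∈{0}, 3∈{3,5}

Answer: NOT BISIMILAR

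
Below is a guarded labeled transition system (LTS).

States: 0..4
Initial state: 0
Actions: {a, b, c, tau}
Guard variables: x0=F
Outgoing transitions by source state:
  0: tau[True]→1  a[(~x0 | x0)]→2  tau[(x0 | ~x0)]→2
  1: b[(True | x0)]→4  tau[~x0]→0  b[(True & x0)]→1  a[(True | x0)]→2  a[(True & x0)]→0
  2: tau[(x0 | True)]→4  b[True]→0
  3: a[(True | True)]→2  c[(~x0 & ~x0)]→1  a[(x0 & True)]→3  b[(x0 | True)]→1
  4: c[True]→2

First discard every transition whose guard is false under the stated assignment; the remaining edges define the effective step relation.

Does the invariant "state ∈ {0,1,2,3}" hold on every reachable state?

Safe = {0,1,2,3}
Reachable = {0,1,2,4}
  0: ✓
  1: ✓
  2: ✓
  4: outside
reach 4 via tau·b — violates

Answer: INVARIANT VIOLATED at state 4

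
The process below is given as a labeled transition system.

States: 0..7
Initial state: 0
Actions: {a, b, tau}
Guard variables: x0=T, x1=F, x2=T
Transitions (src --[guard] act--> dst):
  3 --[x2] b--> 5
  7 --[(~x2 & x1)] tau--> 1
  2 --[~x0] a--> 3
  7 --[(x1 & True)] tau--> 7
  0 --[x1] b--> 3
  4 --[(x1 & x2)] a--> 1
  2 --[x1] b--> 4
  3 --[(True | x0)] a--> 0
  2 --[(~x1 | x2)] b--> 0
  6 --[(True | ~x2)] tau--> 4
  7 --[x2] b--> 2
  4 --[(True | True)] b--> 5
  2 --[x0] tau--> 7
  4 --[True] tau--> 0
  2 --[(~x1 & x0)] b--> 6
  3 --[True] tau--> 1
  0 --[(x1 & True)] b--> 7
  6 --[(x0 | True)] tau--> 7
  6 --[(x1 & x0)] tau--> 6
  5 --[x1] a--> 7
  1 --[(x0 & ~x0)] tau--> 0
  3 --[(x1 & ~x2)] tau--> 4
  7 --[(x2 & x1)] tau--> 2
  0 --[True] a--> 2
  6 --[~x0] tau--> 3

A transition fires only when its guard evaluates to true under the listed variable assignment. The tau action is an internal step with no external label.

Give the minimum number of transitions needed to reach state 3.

Breadth-first toward 3:
  depth 0: {0}
  depth 1: {2}
  depth 2: {6,7}
  depth 3: {4}
  depth 4: {5}
3 never appears.

Answer: UNREACHABLE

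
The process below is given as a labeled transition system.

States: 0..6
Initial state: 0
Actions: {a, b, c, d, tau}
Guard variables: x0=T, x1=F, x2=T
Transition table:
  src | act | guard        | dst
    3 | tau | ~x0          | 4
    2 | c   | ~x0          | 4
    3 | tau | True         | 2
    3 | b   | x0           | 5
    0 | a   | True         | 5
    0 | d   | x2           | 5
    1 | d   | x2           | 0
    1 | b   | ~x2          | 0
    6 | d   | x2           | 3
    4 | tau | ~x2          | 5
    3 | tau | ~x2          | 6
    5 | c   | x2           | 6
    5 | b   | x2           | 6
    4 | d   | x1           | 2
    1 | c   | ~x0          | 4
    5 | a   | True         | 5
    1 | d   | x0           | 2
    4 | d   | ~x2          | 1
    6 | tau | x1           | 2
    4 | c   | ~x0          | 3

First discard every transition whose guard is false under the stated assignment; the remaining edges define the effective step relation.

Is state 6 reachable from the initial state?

10 transition(s) survive guard evaluation.
depth 0: {0}
depth 1: {5}  total {0,5}
depth 2: {6}  total {0,5,6}
depth 3: {3}  total {0,3,5,6}
depth 4: {2}  total {0,2,3,5,6}
R = {0,2,3,5,6}
Path to 6: a·c

Answer: REACHABLE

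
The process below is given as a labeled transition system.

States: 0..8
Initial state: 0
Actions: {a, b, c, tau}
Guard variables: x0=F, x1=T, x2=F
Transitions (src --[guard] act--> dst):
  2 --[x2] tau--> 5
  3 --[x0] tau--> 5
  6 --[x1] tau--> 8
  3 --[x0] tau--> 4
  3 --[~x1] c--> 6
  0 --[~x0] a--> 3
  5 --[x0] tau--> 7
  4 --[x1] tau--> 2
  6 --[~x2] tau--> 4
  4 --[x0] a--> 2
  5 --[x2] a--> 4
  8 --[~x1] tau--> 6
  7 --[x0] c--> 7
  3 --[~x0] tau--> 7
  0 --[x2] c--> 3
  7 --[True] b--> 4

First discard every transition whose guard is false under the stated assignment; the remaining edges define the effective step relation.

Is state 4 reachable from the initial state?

Guard filter leaves 6 enabled edge(s).
Layer 0: {0}
Layer 1: {3}  total {0,3}
Layer 2: {7}  total {0,3,7}
Layer 3: {4}  total {0,3,4,7}
Layer 4: {2}  total {0,2,3,4,7}
Reachable = {0,2,3,4,7}
Path to 4: a·tau·b

Answer: REACHABLE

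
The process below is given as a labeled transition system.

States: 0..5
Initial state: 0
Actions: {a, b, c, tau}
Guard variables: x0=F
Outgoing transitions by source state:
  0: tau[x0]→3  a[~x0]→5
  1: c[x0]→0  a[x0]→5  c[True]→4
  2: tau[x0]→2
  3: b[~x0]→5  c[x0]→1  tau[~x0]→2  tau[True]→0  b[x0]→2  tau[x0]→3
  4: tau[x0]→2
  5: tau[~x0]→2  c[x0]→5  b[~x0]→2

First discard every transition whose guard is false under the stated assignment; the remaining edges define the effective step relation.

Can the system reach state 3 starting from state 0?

Guard filter leaves 7 enabled edge(s).
depth 0: {0}
depth 1: {5}  now seen {0,5}
depth 2: {2}  now seen {0,2,5}
Reach set: {0,2,5}

Answer: UNREACHABLE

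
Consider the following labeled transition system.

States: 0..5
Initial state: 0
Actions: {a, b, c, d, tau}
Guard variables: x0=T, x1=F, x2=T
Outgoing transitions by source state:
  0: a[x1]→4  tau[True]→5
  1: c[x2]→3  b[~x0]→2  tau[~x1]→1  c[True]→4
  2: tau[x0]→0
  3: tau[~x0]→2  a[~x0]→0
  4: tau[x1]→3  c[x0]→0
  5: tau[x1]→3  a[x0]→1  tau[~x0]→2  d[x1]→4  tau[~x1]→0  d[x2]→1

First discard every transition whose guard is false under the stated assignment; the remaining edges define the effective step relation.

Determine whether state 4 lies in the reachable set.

After dropping false guards: 9 live edges.
Layer 0: {0}
Layer 1: {5}  cumulative {0,5}
Layer 2: {1}  cumulative {0,1,5}
Layer 3: {3,4}  cumulative {0,1,3,4,5}
Reach set: {0,1,3,4,5}
trace reaching 4: tau·a·c

Answer: REACHABLE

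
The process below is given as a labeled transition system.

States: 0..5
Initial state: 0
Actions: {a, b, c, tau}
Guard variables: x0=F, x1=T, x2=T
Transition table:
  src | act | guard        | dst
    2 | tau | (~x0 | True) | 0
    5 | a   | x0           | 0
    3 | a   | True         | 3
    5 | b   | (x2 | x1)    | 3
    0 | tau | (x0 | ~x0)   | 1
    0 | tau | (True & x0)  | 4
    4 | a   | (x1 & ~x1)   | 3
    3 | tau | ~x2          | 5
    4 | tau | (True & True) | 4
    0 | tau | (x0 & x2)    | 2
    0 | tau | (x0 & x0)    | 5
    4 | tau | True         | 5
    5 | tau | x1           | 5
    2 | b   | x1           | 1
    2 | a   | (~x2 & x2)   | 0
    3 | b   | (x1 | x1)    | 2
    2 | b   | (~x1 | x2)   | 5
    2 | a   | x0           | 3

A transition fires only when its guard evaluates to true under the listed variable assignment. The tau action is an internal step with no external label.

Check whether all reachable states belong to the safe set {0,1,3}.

Safe = {0,1,3}
Reachable = {0,1}
  0: ✓
  1: ✓

Answer: INVARIANT HOLDS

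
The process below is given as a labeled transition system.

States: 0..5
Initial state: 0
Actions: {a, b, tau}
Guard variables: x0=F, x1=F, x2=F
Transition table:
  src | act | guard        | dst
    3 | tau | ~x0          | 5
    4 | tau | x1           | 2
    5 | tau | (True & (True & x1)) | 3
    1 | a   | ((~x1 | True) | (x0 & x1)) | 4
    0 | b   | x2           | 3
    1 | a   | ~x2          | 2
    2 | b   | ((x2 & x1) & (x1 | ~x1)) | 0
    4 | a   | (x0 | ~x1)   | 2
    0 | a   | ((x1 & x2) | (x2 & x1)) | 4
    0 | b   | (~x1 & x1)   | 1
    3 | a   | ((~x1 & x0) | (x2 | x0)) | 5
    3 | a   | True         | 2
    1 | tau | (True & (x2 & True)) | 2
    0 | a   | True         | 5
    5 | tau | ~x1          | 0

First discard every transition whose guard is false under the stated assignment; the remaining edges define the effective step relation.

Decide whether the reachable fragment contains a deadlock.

Reachable = {0,5}
  0: a→5  [1 exit(s)]
  5: tau→0  [1 exit(s)]

Answer: DEADLOCK-FREE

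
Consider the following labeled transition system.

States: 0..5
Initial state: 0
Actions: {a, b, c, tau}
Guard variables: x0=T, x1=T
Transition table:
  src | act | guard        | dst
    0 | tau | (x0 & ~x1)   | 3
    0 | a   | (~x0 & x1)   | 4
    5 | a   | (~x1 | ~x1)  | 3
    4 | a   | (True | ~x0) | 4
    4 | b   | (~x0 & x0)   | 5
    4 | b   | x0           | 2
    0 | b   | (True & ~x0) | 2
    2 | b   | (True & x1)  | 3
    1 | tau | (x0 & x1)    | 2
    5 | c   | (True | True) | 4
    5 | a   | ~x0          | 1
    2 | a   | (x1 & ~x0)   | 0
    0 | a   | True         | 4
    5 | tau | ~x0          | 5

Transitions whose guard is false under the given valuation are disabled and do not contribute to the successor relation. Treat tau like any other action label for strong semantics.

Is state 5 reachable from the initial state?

Answer: UNREACHABLE

Working:
Guard filter leaves 6 enabled edge(s).
L0 = {0}
L1 = {4}  now seen {0,4}
L2 = {2}  now seen {0,2,4}
L3 = {3}  now seen {0,2,3,4}
Reach set: {0,2,3,4}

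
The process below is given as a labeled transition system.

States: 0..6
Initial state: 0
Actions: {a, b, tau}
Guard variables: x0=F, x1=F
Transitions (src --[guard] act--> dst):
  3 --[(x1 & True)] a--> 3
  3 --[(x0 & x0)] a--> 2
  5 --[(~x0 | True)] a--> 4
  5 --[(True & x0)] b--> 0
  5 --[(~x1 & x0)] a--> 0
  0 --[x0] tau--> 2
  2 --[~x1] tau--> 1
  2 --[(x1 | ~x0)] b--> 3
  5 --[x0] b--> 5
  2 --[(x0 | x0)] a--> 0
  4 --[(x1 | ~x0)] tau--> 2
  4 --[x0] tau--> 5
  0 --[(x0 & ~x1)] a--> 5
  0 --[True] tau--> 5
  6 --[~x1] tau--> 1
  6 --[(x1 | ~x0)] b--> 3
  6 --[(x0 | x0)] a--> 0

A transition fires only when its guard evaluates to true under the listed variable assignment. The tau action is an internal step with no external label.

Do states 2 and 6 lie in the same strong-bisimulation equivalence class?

Answer: BISIMILAR

Working:
Bisimulation quotient by refinement:
  π0 = {{0,1,2,3,4,5,6}}
  π1 = {{0,4},{1,3},{2,6},{5}}
  π2 = {{0},{1,3},{2,6},{4},{5}}
5 equivalence class(es) (converged in 3)
[2]={2,6}  [6]={2,6}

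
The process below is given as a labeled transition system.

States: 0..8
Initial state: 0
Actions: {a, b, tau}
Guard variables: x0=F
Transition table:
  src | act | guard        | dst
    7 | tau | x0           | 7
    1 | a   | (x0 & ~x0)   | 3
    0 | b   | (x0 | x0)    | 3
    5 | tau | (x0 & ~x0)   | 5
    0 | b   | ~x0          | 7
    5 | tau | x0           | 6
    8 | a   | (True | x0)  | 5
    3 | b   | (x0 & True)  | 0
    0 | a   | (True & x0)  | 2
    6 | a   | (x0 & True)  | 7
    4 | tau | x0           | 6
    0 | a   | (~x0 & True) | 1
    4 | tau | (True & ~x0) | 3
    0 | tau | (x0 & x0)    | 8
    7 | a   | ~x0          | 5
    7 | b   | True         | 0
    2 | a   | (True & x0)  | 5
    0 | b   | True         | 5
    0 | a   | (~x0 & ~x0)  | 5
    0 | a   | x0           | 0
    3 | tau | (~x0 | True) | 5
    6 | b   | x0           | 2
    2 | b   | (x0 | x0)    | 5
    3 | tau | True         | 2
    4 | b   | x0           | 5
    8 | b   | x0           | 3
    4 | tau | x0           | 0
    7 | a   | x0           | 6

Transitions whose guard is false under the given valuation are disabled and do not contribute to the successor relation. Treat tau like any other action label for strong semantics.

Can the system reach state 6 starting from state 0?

Answer: UNREACHABLE

Analysis:
After dropping false guards: 10 live edges.
Layer 0: {0}
Layer 1: {1,5,7}  total {0,1,5,7}
R = {0,1,5,7}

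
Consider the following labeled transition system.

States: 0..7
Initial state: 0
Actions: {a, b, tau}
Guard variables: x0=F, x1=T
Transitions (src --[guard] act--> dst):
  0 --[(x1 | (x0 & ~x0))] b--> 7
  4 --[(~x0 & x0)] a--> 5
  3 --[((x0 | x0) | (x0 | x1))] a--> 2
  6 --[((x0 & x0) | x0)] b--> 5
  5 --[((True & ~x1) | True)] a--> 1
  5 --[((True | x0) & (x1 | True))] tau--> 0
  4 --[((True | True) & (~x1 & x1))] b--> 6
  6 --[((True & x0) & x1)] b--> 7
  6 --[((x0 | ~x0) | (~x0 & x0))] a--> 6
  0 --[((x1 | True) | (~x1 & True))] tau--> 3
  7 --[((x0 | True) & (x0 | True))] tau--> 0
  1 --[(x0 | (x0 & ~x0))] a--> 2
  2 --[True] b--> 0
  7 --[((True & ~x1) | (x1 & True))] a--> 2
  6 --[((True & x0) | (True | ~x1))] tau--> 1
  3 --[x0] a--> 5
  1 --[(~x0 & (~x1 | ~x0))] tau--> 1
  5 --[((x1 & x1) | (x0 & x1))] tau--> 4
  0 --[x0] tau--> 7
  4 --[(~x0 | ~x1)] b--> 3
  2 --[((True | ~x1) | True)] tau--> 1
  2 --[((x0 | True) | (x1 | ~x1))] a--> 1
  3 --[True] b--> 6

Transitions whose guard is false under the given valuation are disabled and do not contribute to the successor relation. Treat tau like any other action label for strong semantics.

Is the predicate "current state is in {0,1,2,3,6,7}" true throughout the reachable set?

Safe = {0,1,2,3,6,7}
R = {0,1,2,3,6,7}
  0: safe
  1: safe
  2: safe
  3: safe
  6: safe
  7: safe

Answer: INVARIANT HOLDS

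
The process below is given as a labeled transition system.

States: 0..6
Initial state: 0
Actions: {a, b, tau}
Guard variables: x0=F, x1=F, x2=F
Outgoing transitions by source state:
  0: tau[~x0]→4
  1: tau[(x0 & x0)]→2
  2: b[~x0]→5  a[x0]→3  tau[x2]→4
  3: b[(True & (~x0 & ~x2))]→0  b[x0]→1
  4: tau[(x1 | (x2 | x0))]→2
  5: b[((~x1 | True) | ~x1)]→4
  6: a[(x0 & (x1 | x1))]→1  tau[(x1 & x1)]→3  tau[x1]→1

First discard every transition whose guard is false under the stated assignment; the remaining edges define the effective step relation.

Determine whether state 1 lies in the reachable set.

4 transition(s) survive guard evaluation.
L0 = {0}
L1 = {4}  cumulative {0,4}
Reach set: {0,4}

Answer: UNREACHABLE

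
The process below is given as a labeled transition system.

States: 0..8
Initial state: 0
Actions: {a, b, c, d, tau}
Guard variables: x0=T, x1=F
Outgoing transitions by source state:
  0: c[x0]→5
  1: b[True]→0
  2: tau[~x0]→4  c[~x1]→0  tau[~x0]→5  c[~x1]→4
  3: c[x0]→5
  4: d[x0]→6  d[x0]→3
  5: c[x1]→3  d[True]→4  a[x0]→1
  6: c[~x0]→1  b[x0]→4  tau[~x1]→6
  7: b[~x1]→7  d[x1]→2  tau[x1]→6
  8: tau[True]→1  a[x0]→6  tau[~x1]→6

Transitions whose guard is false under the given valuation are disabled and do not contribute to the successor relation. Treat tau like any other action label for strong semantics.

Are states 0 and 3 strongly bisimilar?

Answer: BISIMILAR

Working:
Compute ~ classes (split until stable):
  π0 = {{0,1,2,3,4,5,6,7,8}}
  π1 = {{0,2,3},{1,7},{4},{5},{6},{8}}
  π2 = {{0,3},{1},{2},{4},{5},{6},{7},{8}}
stable after 3 split(s): 8 block(s)
0∈{0,3}, 3∈{0,3}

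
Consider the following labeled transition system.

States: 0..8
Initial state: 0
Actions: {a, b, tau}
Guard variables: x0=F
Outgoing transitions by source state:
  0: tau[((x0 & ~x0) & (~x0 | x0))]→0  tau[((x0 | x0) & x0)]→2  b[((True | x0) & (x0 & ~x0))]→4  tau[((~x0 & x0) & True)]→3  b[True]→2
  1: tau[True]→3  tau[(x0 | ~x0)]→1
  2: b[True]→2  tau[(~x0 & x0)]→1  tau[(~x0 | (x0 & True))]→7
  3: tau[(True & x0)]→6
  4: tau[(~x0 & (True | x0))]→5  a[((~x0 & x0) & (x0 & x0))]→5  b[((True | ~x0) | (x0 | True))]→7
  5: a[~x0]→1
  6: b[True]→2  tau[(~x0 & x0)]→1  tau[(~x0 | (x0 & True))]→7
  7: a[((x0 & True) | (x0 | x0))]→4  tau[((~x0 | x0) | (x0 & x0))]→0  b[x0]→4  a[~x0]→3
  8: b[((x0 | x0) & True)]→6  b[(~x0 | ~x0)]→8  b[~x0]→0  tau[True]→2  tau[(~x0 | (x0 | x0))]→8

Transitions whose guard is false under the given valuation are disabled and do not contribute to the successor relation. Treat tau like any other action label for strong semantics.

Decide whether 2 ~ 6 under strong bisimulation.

Refine partition for ~:
  π0 = {{0,1,2,3,4,5,6,7,8}}
  π1 = {{0},{1},{2,4,6,8},{3},{5},{7}}
  π2 = {{0},{1},{2,6},{3},{4},{5},{7},{8}}
stable after 3 split(s): 8 block(s)
2∈{2,6}, 6∈{2,6}

Answer: BISIMILAR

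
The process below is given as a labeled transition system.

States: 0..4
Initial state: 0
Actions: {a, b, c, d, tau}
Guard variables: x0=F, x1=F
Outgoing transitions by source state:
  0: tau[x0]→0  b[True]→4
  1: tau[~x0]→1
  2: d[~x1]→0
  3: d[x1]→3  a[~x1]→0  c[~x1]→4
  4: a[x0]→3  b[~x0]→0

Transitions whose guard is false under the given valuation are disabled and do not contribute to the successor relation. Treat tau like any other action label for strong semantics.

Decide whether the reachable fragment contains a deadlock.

Reach set: {0,4}
  0: b→4  [1 out]
  4: b→0  [1 out]

Answer: DEADLOCK-FREE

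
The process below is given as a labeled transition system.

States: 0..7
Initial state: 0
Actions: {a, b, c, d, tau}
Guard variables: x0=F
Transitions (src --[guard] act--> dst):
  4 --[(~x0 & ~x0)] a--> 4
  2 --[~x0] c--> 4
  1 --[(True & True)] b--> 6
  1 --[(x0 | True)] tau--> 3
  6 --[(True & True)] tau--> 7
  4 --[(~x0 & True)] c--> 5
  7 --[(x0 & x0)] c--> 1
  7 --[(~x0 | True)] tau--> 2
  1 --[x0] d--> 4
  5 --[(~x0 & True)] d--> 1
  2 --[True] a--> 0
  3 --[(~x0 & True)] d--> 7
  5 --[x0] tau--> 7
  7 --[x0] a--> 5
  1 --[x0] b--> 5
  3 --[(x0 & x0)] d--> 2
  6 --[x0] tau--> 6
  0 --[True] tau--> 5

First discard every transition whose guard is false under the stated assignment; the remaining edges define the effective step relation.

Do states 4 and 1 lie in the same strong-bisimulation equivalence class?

Answer: NOT BISIMILAR

Working:
Bisimulation quotient by refinement:
  round 0: {{0,1,2,3,4,5,6,7}}
  round 1: {{0,6,7},{1},{2,4},{3,5}}
  round 2: {{0},{1},{2},{3},{4},{5},{6},{7}}
stable after 3 split(s): 8 block(s)
[4]={4}  [1]={1}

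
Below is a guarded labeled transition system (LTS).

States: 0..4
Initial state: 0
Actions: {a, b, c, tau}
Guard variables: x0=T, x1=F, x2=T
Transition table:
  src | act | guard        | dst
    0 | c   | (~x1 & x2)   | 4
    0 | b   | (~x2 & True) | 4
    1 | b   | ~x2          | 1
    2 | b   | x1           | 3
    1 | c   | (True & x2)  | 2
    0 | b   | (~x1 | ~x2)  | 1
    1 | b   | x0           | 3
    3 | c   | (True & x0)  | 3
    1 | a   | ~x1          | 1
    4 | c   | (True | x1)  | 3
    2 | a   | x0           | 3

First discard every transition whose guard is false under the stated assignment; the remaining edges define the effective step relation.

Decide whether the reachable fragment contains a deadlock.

R = {0,1,2,3,4}
  0: b→1  c→4  [2 out]
  1: a→1  b→3  c→2  [3 out]
  2: a→3  [1 out]
  3: c→3  [1 out]
  4: c→3  [1 out]

Answer: DEADLOCK-FREE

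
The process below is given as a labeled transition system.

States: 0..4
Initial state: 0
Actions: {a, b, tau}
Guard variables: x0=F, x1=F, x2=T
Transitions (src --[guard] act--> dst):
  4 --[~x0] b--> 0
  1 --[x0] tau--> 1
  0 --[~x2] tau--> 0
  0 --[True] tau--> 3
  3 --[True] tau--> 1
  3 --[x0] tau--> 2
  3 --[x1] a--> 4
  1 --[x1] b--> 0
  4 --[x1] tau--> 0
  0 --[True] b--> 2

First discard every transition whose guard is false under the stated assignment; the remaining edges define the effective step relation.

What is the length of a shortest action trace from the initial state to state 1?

Breadth-first toward 1:
  Layer 0: {0}
  Layer 1: {2,3}
  Layer 2: {1}
1 enters at depth 2; path tau·tau

Answer: 2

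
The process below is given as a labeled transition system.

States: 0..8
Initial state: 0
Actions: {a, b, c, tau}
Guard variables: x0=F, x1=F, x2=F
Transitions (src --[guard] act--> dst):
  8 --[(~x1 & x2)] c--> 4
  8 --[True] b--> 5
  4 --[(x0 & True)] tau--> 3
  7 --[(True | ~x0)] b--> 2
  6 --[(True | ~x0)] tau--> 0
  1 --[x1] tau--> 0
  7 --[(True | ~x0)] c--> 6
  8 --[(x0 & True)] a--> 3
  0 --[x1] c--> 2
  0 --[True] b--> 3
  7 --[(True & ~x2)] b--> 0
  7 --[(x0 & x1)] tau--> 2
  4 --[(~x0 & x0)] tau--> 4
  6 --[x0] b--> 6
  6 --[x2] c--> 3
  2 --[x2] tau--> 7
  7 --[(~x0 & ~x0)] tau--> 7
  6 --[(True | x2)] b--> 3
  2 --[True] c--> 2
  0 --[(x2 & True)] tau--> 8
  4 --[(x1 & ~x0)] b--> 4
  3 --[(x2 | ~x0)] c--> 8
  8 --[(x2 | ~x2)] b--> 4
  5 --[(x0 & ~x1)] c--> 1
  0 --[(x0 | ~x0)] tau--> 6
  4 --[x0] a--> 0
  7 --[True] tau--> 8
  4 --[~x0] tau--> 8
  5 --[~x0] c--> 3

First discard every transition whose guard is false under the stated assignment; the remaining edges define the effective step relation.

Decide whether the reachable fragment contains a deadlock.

Answer: DEADLOCK-FREE

Working:
Reach set: {0,3,4,5,6,8}
  0: b→3  tau→6  [2 exit(s)]
  3: c→8  [1 exit(s)]
  4: tau→8  [1 exit(s)]
  5: c→3  [1 exit(s)]
  6: b→3  tau→0  [2 exit(s)]
  8: b→4  b→5  [2 exit(s)]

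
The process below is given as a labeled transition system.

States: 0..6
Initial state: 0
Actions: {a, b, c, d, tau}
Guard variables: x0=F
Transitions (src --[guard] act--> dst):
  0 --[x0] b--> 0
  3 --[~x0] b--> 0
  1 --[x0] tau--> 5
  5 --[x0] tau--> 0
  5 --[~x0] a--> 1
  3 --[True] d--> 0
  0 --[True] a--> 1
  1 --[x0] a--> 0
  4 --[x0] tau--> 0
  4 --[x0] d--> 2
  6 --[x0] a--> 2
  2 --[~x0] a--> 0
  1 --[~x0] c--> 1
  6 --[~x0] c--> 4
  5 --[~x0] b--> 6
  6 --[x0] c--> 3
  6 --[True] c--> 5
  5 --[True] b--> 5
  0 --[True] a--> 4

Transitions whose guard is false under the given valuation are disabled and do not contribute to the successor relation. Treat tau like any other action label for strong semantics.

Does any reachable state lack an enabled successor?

Answer: DEADLOCK at state 4

Trace:
Reach set: {0,1,4}
  0: a→1  a→4  [deg 2]
  1: c→1  [deg 1]
  4: ∅  [deadlock]
Path to 4: a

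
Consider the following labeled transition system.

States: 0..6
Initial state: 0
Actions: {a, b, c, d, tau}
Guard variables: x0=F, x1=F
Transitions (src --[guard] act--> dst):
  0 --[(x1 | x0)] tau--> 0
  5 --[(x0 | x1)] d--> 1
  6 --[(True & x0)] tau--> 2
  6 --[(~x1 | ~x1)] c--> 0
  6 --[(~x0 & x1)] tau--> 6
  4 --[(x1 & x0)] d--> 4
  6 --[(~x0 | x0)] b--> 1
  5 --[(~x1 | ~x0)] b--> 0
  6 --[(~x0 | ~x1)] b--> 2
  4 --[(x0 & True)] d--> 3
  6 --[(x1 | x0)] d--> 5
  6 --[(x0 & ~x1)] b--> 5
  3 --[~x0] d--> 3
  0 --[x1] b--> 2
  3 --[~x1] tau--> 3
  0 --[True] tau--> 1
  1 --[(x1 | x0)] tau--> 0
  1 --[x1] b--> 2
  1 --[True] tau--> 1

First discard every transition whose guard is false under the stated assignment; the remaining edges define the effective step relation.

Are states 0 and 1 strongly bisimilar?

Refine partition for ~:
  round 0: {{0,1,2,3,4,5,6}}
  round 1: {{0,1},{2,4},{3},{5},{6}}
Fixed point at round 2; 5 class(es).
0∈{0,1}, 1∈{0,1}

Answer: BISIMILAR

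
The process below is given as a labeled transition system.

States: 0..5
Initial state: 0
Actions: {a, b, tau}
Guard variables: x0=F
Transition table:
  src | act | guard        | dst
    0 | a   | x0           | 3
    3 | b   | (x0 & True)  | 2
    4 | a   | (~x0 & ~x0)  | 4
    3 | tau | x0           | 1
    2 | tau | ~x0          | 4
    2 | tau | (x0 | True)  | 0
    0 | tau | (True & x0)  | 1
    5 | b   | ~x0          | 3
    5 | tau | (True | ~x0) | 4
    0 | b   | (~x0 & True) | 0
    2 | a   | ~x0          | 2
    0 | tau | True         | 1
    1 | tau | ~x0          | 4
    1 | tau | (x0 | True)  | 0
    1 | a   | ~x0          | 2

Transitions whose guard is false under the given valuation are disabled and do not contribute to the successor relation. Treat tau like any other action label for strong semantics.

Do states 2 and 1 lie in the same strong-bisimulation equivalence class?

Bisimulation quotient by refinement:
  round 0: {{0,1,2,3,4,5}}
  round 1: {{0,5},{1,2},{3},{4}}
  round 2: {{0},{1,2},{3},{4},{5}}
stable after 3 split(s): 5 block(s)
class of 2: {1,2}; class of 1: {1,2}

Answer: BISIMILAR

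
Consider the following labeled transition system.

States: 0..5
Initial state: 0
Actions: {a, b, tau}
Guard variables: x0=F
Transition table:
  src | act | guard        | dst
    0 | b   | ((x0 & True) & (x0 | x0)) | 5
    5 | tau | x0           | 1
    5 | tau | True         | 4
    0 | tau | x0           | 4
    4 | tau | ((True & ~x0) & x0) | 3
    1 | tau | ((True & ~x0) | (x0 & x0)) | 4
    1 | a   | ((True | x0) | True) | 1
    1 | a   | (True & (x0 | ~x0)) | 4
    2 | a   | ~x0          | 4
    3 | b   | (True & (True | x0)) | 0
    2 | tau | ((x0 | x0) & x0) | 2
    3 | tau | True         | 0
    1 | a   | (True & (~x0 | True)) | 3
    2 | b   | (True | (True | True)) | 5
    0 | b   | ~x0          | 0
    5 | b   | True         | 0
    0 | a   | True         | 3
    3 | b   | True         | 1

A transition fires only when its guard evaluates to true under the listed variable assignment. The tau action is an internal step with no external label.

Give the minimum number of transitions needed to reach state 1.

Answer: 2

Working:
Breadth-first toward 1:
  depth 0: {0}
  depth 1: {3}
  depth 2: {1}
1 enters at depth 2; path a·b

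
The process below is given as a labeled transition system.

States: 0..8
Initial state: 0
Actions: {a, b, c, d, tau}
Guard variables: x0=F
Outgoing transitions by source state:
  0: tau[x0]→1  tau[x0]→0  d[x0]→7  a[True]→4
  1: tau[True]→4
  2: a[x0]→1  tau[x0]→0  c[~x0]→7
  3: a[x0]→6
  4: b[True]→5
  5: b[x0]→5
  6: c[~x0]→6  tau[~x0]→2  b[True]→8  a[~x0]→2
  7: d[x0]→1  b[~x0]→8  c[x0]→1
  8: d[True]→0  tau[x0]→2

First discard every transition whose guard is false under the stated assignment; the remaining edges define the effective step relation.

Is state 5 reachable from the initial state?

Answer: REACHABLE

Analysis:
After dropping false guards: 10 live edges.
L0 = {0}
L1 = {4}  cumulative {0,4}
L2 = {5}  cumulative {0,4,5}
Reach set: {0,4,5}
trace reaching 5: a·b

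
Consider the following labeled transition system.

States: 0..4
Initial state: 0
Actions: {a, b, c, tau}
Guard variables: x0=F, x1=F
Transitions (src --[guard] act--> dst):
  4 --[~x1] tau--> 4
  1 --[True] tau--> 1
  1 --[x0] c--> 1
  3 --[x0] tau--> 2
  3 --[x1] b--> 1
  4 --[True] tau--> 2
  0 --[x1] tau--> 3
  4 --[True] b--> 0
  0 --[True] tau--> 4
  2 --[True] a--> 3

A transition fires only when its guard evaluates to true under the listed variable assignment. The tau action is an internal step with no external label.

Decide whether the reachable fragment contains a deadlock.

Reach set: {0,2,3,4}
  0: tau→4  [deg 1]
  2: a→3  [deg 1]
  3: ∅  [no exit]
  4: b→0  tau→2  tau→4  [deg 3]
Path to 3: tau·tau·a

Answer: DEADLOCK at state 3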